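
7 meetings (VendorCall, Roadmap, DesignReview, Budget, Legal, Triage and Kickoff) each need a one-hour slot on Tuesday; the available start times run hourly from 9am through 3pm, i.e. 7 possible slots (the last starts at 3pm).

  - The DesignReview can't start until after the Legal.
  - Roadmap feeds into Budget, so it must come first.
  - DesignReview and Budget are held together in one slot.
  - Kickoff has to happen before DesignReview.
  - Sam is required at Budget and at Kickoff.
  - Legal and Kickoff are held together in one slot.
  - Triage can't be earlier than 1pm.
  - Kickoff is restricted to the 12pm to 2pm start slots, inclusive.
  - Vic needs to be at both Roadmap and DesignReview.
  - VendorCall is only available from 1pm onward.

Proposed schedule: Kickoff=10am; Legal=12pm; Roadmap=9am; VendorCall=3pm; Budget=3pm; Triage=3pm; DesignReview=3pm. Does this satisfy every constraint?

No. Kickoff is restricted to the 12pm to 2pm start slots, inclusive is not satisfied.

Sam is required at Budget and at Kickoff — holds.
The DesignReview can't start until after the Legal — holds.
Legal and Kickoff are held together in one slot — violated.
Roadmap feeds into Budget, so it must come first — holds.
Triage can't be earlier than 1pm — holds.
Kickoff has to happen before DesignReview — holds.
Vic needs to be at both Roadmap and DesignReview — holds.
DesignReview and Budget are held together in one slot — holds.
VendorCall is only available from 1pm onward — holds.
Kickoff is restricted to the 12pm to 2pm start slots, inclusive — violated.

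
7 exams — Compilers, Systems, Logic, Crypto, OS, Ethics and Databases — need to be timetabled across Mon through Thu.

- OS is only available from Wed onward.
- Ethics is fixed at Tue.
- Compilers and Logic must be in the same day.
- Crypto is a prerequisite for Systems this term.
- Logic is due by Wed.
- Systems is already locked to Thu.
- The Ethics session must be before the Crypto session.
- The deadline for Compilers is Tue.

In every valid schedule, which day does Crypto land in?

Ethics is fixed at Tue and must come before Crypto, so Crypto is at least Wed.
Systems is fixed at Thu and must come after Crypto, so Crypto is at most Wed.
So Crypto must be Wed.

Wed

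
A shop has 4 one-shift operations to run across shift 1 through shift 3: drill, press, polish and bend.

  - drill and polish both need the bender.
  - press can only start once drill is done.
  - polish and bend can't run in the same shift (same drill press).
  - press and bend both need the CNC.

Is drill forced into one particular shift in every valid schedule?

drill can be shift 1 (e.g. press -> shift 2, bend -> shift 1, drill -> shift 1, polish -> shift 2) or shift 2 (e.g. polish -> shift 1; bend -> shift 2; drill -> shift 2; press -> shift 3).

No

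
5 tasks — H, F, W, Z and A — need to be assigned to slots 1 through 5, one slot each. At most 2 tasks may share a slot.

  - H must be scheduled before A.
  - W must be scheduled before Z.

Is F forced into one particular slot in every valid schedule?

No

F can be 1 (e.g. F in 1; H in 1; Z in 3; W in 2; A in 2) or 2 (e.g. F=2, A=3, H=1, Z=2, W=1).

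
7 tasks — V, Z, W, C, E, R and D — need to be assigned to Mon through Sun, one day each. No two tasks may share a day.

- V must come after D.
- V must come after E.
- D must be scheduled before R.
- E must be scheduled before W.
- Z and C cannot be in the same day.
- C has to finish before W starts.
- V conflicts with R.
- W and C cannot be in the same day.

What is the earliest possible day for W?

Precedence pushes W to at least Tue.
W at Wed is achievable: C -> Tue, V -> Fri, R -> Sat, D -> Thu, Z -> Sun, E -> Mon, W -> Wed.
Nothing earlier works — the conflict and capacity constraints rule out every day before Wed.

Wed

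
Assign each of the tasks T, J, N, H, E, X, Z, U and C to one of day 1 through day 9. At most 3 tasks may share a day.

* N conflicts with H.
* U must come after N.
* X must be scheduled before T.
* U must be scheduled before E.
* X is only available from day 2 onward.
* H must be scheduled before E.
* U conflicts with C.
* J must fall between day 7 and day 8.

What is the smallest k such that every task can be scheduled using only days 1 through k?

7 days

The precedence chain requires at least 3 distinct days.
With at most 3 per day and 9 tasks, at least 3 days are needed.
J can't be placed before day 7, so the schedule must run through at least day 7.
7 works (last occupied day: day 7): for example J -> day 7; E -> day 3; X -> day 2; N -> day 1; H -> day 2; Z -> day 1; T -> day 3; C -> day 1; U -> day 2.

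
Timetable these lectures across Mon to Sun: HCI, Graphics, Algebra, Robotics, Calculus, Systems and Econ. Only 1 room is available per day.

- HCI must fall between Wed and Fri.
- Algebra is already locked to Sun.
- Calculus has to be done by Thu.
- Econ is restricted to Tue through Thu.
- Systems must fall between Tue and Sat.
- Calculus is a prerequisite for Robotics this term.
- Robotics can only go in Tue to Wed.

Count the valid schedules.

Splitting on HCI: it can be Wed (2), Thu (4), Fri (9). Listing each branch's schedules as (Graphics, Algebra, Robotics, Calculus, Systems, Econ):
HCI=Wed: (Fri,Sun,Tue,Mon,Sat,Thu) (Sat,Sun,Tue,Mon,Fri,Thu) — 2.
HCI=Thu: (Fri,Sun,Tue,Mon,Sat,Wed) (Fri,Sun,Wed,Mon,Sat,Tue) (Sat,Sun,Tue,Mon,Fri,Wed) (Sat,Sun,Wed,Mon,Fri,Tue) — 4.
HCI=Fri: (Mon,Sun,Wed,Tue,Sat,Thu) (Tue,Sun,Wed,Mon,Sat,Thu) (Wed,Sun,Tue,Mon,Sat,Thu) (Thu,Sun,Tue,Mon,Sat,Wed) (Thu,Sun,Wed,Mon,Sat,Tue) (Sat,Sun,Tue,Mon,Wed,Thu) (Sat,Sun,Tue,Mon,Thu,Wed) (Sat,Sun,Wed,Mon,Tue,Thu) (Sat,Sun,Wed,Mon,Thu,Tue) — 9.
Summing: 2 + 4 + 9 = 15.

15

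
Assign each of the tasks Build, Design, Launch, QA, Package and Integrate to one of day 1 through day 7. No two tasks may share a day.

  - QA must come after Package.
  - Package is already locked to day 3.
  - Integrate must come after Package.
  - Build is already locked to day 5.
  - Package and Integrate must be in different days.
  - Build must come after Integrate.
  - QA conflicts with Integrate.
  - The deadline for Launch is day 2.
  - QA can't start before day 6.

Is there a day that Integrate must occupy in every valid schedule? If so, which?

Package is fixed at day 3 and must come before Integrate, so Integrate is at least day 4.
Build is fixed at day 5 and must come after Integrate, so Integrate is at most day 4.
So Integrate must be day 4.

day 4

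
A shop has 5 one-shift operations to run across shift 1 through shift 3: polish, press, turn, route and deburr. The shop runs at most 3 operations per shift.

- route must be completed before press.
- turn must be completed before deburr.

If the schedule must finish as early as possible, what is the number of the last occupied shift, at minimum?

shift 2

The precedence chain requires at least 2 distinct shifts.
With at most 3 per shift and 5 operations, at least 2 shifts are needed.
2 works (last occupied shift: shift 2): for example polish in shift 1; press in shift 2; deburr in shift 2; route in shift 1; turn in shift 1.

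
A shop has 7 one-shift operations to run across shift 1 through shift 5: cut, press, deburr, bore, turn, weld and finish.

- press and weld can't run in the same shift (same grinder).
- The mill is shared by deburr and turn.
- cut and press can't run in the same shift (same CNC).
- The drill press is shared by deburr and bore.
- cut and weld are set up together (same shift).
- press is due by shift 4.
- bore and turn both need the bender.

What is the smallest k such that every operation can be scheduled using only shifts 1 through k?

Check 2 shifts directly (anything shorter is at least as hard).
Could 2 shifts be enough, i.e. nothing placed later than shift 2? No: deburr, bore and turn must all be in different shifts (deburr/bore can't share; deburr/turn can't share; bore/turn can't share), but only 2 shifts are available: 3 operations can't fit in 2 distinct shifts.
So 2 shifts is not enough.
3 works (last occupied shift: shift 3): for example bore -> shift 2; turn -> shift 3; finish -> shift 1; weld -> shift 1; deburr -> shift 1; press -> shift 2; cut -> shift 1.

3 shifts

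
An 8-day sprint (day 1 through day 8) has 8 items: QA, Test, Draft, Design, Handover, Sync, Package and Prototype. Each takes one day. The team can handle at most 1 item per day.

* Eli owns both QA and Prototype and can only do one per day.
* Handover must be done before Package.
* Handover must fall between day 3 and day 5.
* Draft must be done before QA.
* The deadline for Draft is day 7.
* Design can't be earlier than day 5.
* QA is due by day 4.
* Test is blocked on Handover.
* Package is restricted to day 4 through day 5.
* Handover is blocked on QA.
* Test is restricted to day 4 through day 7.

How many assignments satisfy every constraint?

56

Splitting on QA: it can be day 2 (40), day 3 (16). Listing each branch's schedules as (Test, Draft, Design, Handover, Sync, Package, Prototype) by day number:
QA=day 2: (4,1,6,3,7,5,8) (4,1,6,3,8,5,7) (4,1,7,3,6,5,8) (4,1,7,3,8,5,6) (4,1,8,3,6,5,7) (4,1,8,3,7,5,6) (5,1,6,3,7,4,8) (5,1,6,3,8,4,7) (5,1,7,3,6,4,8) (5,1,7,3,8,4,6) (5,1,8,3,6,4,7) (5,1,8,3,7,4,6) (6,1,5,3,7,4,8) (6,1,5,3,8,4,7) (6,1,7,3,4,5,8) (6,1,7,3,5,4,8) (6,1,7,3,8,4,5) (6,1,7,3,8,5,4) (6,1,7,4,3,5,8) (6,1,7,4,8,5,3) (6,1,8,3,4,5,7) (6,1,8,3,5,4,7) (6,1,8,3,7,4,5) (6,1,8,3,7,5,4) (6,1,8,4,3,5,7) (6,1,8,4,7,5,3) (7,1,5,3,6,4,8) (7,1,5,3,8,4,6) (7,1,6,3,4,5,8) (7,1,6,3,5,4,8) (7,1,6,3,8,4,5) (7,1,6,3,8,5,4) (7,1,6,4,3,5,8) (7,1,6,4,8,5,3) (7,1,8,3,4,5,6) (7,1,8,3,5,4,6) (7,1,8,3,6,4,5) (7,1,8,3,6,5,4) (7,1,8,4,3,5,6) (7,1,8,4,6,5,3) — 40.
QA=day 3: (6,1,7,4,2,5,8) (6,1,7,4,8,5,2) (6,1,8,4,2,5,7) (6,1,8,4,7,5,2) (6,2,7,4,1,5,8) (6,2,7,4,8,5,1) (6,2,8,4,1,5,7) (6,2,8,4,7,5,1) (7,1,6,4,2,5,8) (7,1,6,4,8,5,2) (7,1,8,4,2,5,6) (7,1,8,4,6,5,2) (7,2,6,4,1,5,8) (7,2,6,4,8,5,1) (7,2,8,4,1,5,6) (7,2,8,4,6,5,1) — 16.
Summing: 40 + 16 = 56.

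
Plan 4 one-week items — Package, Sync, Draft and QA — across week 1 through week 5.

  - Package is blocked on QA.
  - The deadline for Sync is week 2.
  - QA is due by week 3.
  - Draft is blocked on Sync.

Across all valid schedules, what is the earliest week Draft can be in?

week 2

Precedence pushes Draft to at least week 2.
Draft at week 2 is achievable: Package in week 2, Draft in week 2, QA in week 1, Sync in week 1.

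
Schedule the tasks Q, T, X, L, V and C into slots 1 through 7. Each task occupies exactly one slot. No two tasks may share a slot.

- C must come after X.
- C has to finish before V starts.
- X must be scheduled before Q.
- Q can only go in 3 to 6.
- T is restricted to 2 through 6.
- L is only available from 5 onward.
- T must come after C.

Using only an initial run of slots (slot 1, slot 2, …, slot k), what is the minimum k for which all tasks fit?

The precedence chain requires at least 3 distinct slots.
With at most 1 per slot and 6 tasks, at least 6 slots are needed.
L can't be placed before 5, so the schedule must run through at least slot 5.
6 works (last occupied slot: 6): for example T=4, C=2, L=5, X=1, Q=3, V=6.

6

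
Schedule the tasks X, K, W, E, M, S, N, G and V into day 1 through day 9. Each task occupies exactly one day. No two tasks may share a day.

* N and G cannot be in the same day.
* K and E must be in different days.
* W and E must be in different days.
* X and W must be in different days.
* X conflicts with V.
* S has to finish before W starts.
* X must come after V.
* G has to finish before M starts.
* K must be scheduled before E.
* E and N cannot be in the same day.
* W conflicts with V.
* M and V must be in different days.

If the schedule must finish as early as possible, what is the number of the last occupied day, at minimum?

day 9

The precedence chain requires at least 2 distinct days.
With at most 1 per day and 9 tasks, at least 9 days are needed.
9 works (last occupied day: day 9): for example E in day 6, N in day 9, W in day 5, V in day 1, S in day 4, K in day 3, X in day 2, G in day 7, M in day 8.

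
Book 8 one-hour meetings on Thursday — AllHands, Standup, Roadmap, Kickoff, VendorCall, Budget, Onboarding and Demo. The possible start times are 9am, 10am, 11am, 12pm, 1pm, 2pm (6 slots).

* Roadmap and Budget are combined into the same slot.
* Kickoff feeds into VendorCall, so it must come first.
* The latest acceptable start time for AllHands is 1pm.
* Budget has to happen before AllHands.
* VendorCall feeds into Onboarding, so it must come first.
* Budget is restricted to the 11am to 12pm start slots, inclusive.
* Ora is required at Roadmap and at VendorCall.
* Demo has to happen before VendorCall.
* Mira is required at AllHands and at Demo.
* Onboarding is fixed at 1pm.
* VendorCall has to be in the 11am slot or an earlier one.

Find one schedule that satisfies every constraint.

Onboarding in 1pm; Kickoff in 9am; Standup in 9am; Budget in 11am; AllHands in 12pm; VendorCall in 10am; Demo in 9am; Roadmap in 11am

Checking: VendorCall(10am) before Onboarding(1pm); Demo(9am) before VendorCall(10am); Budget(11am) before AllHands(12pm); Kickoff(9am) before VendorCall(10am); Roadmap(11am) != VendorCall(10am); AllHands(12pm) != Demo(9am); Roadmap = Budget = 11am; VendorCall=10am in [9am,11am]; AllHands=12pm in [9am,1pm]; Budget=11am in [11am,12pm]; Onboarding=1pm in [1pm,1pm].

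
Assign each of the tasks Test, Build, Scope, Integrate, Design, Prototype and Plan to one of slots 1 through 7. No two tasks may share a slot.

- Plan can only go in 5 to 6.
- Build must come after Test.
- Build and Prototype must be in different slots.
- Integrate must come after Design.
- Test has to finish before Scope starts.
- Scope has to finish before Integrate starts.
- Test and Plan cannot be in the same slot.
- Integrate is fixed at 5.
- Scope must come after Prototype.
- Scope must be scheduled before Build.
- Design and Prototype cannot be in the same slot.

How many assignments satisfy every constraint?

8

Splitting on Test: it can be 1 (3), 2 (3), 3 (2). Listing each branch's schedules as (Build, Scope, Integrate, Design, Prototype, Plan):
Test=1: (7,3,5,4,2,6) (7,4,5,2,3,6) (7,4,5,3,2,6) — 3.
Test=2: (7,3,5,4,1,6) (7,4,5,1,3,6) (7,4,5,3,1,6) — 3.
Test=3: (7,4,5,1,2,6) (7,4,5,2,1,6) — 2.
Summing: 3 + 3 + 2 = 8.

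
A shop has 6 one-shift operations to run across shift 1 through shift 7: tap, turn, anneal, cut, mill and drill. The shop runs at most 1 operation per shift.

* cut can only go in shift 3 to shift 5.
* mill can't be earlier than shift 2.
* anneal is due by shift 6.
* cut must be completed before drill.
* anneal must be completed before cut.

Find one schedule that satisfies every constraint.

cut in shift 3; tap in shift 5; mill in shift 2; turn in shift 6; drill in shift 4; anneal in shift 1

Checking: cut(shift 3) before drill(shift 4); anneal(shift 1) before cut(shift 3); mill=shift 2 in [shift 2,shift 7]; cut=shift 3 in [shift 3,shift 5]; anneal=shift 1 in [shift 1,shift 6]; max 1 per shift (cap 1).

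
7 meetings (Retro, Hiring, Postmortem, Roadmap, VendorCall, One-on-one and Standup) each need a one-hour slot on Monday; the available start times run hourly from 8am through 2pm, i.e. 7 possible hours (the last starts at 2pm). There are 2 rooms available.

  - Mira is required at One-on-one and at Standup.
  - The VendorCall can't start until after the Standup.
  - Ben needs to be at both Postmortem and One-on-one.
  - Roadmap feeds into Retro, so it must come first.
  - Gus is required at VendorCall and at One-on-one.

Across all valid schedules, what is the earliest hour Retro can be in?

9am

Precedence pushes Retro to at least 9am.
Retro at 9am is achievable: Postmortem=10am; Standup=8am; VendorCall=9am; Retro=9am; Roadmap=8am; Hiring=10am; One-on-one=11am.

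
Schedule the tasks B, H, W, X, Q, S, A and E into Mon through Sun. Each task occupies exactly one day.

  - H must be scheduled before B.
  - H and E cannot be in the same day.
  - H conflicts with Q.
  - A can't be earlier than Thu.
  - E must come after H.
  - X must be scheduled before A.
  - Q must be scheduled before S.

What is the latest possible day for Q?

Sat

Downstream work caps Q at Sat.
Q at Sat is achievable: A -> Thu, W -> Mon, E -> Tue, Q -> Sat, S -> Sun, H -> Mon, B -> Tue, X -> Mon.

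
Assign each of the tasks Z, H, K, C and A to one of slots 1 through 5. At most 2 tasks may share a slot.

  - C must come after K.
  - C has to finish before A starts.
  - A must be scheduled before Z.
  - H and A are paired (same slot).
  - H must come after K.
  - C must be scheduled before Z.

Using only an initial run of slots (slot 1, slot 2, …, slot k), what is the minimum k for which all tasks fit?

4 slots

The precedence chain requires at least 4 distinct slots.
With at most 2 per slot and 5 tasks, at least 3 slots are needed.
4 works (last occupied slot: 4): for example H in 3; K in 1; A in 3; C in 2; Z in 4.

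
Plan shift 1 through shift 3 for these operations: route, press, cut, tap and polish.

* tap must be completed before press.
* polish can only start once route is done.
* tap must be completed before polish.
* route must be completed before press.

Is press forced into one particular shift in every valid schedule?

No

press can be shift 2 (e.g. tap=shift 1; polish=shift 2; route=shift 1; cut=shift 1; press=shift 2) or shift 3 (e.g. route in shift 1, cut in shift 1, polish in shift 2, tap in shift 1, press in shift 3).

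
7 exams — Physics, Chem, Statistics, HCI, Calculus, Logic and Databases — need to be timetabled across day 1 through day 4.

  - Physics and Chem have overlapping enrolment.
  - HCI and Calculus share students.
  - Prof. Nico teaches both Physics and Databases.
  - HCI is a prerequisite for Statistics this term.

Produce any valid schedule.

Physics=day 1; Chem=day 2; Statistics=day 2; HCI=day 1; Logic=day 1; Calculus=day 2; Databases=day 2

Checking: HCI(day 1) before Statistics(day 2); Physics(day 1) != Chem(day 2); HCI(day 1) != Calculus(day 2); Physics(day 1) != Databases(day 2).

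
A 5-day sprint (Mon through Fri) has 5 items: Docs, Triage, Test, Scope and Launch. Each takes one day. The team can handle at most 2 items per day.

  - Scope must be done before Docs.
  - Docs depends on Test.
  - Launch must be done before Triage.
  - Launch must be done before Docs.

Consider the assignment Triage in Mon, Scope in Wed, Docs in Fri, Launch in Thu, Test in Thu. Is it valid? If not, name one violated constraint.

No — it violates: Launch must be done before Triage

Launch must be done before Docs — holds.
Launch must be done before Triage — violated.
The team can handle at most 2 items per day — holds.
Docs depends on Test — holds.
Scope must be done before Docs — holds.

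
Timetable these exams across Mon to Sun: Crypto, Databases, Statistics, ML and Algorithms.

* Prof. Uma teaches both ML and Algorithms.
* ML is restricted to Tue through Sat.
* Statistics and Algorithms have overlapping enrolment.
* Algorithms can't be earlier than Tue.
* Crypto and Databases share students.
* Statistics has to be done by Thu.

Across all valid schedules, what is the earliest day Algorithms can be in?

Algorithms is available from Tue.
Algorithms at Tue is achievable: Crypto in Mon; Algorithms in Tue; Databases in Tue; ML in Wed; Statistics in Mon.

Tue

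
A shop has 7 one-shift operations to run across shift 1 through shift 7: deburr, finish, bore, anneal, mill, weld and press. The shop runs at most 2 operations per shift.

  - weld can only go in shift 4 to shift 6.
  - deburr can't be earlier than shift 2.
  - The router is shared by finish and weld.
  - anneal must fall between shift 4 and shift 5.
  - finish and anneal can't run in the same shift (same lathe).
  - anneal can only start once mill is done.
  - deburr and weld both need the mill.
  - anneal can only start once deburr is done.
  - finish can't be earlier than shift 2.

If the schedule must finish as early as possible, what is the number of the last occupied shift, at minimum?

shift 4

The precedence chain requires at least 2 distinct shifts.
With at most 2 per shift and 7 operations, at least 4 shifts are needed.
anneal can't be placed before shift 4, so the schedule must run through at least shift 4.
4 works (last occupied shift: shift 4): for example anneal in shift 4; mill in shift 1; weld in shift 4; press in shift 3; finish in shift 2; deburr in shift 2; bore in shift 1.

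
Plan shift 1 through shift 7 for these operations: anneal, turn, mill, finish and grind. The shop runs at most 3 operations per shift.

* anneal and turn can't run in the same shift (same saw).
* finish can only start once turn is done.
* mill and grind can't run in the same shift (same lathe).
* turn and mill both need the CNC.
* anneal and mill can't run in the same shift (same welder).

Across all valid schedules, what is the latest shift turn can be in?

Downstream work caps turn at shift 6.
turn at shift 6 is achievable: finish in shift 7; grind in shift 1; mill in shift 2; anneal in shift 1; turn in shift 6.

shift 6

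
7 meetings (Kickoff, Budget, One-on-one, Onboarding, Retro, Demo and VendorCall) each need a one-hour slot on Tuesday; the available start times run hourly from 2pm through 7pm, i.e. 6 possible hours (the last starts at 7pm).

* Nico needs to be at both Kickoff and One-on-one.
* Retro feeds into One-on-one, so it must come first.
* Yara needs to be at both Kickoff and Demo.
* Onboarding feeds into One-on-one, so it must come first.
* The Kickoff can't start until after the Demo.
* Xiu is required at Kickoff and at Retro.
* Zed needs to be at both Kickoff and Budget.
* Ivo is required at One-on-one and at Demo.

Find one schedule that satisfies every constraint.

Retro in 2pm, Demo in 2pm, VendorCall in 2pm, Kickoff in 4pm, Onboarding in 2pm, One-on-one in 3pm, Budget in 2pm

Checking: Onboarding(2pm) before One-on-one(3pm); Demo(2pm) before Kickoff(4pm); Retro(2pm) before One-on-one(3pm); One-on-one(3pm) != Demo(2pm); Kickoff(4pm) != Budget(2pm); Kickoff(4pm) != One-on-one(3pm); Kickoff(4pm) != Retro(2pm); Kickoff(4pm) != Demo(2pm).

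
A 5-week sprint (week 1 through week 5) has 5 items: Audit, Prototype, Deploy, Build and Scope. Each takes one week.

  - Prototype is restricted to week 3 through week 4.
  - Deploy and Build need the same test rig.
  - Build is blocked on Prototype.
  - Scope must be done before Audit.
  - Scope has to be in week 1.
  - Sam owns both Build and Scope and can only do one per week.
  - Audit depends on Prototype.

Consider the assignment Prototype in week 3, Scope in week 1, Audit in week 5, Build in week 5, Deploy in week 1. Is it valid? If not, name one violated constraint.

Prototype is restricted to week 3 through week 4 — holds.
Deploy and Build need the same test rig — holds.
Scope has to be in week 1 — holds.
Build is blocked on Prototype — holds.
Sam owns both Build and Scope and can only do one per week — holds.
Scope must be done before Audit — holds.
Audit depends on Prototype — holds.

Yes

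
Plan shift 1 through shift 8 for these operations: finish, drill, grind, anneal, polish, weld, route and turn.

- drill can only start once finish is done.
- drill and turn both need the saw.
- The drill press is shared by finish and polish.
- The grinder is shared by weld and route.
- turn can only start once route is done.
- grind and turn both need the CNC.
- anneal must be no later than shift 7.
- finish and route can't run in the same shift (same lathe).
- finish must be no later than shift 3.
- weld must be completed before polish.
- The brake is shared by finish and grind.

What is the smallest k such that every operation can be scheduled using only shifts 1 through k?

The precedence chain requires at least 2 distinct shifts.
Could 2 shifts be enough, i.e. nothing placed later than shift 2? No: polish must come after weld (at shift 1 or later) → {shift 2}; weld must come before polish (at shift 2 or earlier) → {shift 1}; turn must come after route (at shift 1 or later) → {shift 2}; route must come before turn (at shift 2 or earlier) → {shift 1}; route can't share with weld (shift 1) → nothing is left.
So 2 shifts is not enough.
3 works (last occupied shift: shift 3): for example weld -> shift 1; route -> shift 2; anneal -> shift 1; drill -> shift 2; finish -> shift 1; grind -> shift 2; polish -> shift 2; turn -> shift 3.

3 shifts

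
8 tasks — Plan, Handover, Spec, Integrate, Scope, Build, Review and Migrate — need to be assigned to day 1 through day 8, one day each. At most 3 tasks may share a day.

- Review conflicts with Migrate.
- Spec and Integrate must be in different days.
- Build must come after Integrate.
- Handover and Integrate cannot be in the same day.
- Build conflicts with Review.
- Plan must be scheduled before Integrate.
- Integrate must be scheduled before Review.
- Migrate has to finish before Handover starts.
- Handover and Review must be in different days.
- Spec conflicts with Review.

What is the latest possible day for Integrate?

Precedence pushes Integrate to at least day 2; downstream work caps Integrate at day 7.
Integrate at day 6 is achievable: Migrate in day 1; Review in day 8; Build in day 7; Plan in day 1; Integrate in day 6; Handover in day 2; Scope in day 2; Spec in day 1.
Nothing later works — the conflict and capacity constraints rule out every day after day 6.

day 6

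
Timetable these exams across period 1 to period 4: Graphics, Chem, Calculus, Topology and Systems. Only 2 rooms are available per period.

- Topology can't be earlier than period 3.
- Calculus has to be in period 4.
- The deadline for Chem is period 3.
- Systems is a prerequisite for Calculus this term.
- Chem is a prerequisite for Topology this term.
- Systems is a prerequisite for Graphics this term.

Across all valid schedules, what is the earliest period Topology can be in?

period 3

Topology is available from period 3.
Topology at period 3 is achievable: Systems=period 1, Graphics=period 2, Topology=period 3, Calculus=period 4, Chem=period 1.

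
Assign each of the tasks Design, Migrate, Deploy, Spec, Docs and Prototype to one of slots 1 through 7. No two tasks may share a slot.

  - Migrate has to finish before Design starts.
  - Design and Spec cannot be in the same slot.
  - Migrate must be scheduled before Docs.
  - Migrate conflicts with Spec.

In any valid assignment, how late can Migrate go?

Downstream work caps Migrate at 6.
Migrate at 5 is achievable: Migrate -> 5, Docs -> 7, Deploy -> 1, Prototype -> 3, Spec -> 2, Design -> 6.
Nothing later works — the conflict and capacity constraints rule out every slot after 5.

5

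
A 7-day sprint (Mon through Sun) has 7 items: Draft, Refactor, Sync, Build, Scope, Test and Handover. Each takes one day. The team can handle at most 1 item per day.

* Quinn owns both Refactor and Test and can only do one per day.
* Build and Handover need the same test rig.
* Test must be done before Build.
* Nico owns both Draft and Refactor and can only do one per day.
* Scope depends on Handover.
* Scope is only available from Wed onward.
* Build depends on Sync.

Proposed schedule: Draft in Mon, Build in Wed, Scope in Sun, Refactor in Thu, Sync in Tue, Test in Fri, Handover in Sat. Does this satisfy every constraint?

Build and Handover need the same test rig — holds.
Test must be done before Build — violated.
Build depends on Sync — holds.
The team can handle at most 1 item per day — holds.
Scope is only available from Wed onward — holds.
Nico owns both Draft and Refactor and can only do one per day — holds.
Scope depends on Handover — holds.
Quinn owns both Refactor and Test and can only do one per day — holds.

Invalid. Test must be done before Build.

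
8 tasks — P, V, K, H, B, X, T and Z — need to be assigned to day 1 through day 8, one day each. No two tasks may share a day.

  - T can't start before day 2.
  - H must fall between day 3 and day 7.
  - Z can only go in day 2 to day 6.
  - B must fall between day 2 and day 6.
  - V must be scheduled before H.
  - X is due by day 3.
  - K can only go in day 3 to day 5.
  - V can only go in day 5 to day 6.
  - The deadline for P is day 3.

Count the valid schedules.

Splitting on P: it can be day 1 (16), day 2 (10), day 3 (6). Listing each branch's schedules as (V, K, H, B, X, T, Z) by day number:
P=day 1: (5,3,7,4,2,8,6) (5,3,7,6,2,8,4) (5,4,7,2,3,8,6) (5,4,7,3,2,8,6) (5,4,7,6,2,8,3) (5,4,7,6,3,8,2) (6,3,7,4,2,8,5) (6,3,7,5,2,8,4) (6,4,7,2,3,8,5) (6,4,7,3,2,8,5) (6,4,7,5,2,8,3) (6,4,7,5,3,8,2) (6,5,7,2,3,8,4) (6,5,7,3,2,8,4) (6,5,7,4,2,8,3) (6,5,7,4,3,8,2) — 16.
P=day 2: (5,3,7,4,1,8,6) (5,3,7,6,1,8,4) (5,4,7,3,1,8,6) (5,4,7,6,1,8,3) (6,3,7,4,1,8,5) (6,3,7,5,1,8,4) (6,4,7,3,1,8,5) (6,4,7,5,1,8,3) (6,5,7,3,1,8,4) (6,5,7,4,1,8,3) — 10.
P=day 3: (5,4,7,2,1,8,6) (5,4,7,6,1,8,2) (6,4,7,2,1,8,5) (6,4,7,5,1,8,2) (6,5,7,2,1,8,4) (6,5,7,4,1,8,2) — 6.
Summing: 16 + 10 + 6 = 32.

32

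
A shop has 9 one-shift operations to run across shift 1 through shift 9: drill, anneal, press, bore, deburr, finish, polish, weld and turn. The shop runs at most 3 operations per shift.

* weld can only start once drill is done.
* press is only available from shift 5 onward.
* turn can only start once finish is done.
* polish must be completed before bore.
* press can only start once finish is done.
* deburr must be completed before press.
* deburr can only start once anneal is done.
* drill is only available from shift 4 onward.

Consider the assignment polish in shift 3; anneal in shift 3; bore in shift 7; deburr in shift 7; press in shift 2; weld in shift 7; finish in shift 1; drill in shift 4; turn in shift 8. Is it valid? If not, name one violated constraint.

Invalid. press is only available from shift 5 onward.

The shop runs at most 3 operations per shift — holds.
polish must be completed before bore — holds.
turn can only start once finish is done — holds.
press can only start once finish is done — holds.
drill is only available from shift 4 onward — holds.
deburr can only start once anneal is done — holds.
press is only available from shift 5 onward — violated.
deburr must be completed before press — violated.
weld can only start once drill is done — holds.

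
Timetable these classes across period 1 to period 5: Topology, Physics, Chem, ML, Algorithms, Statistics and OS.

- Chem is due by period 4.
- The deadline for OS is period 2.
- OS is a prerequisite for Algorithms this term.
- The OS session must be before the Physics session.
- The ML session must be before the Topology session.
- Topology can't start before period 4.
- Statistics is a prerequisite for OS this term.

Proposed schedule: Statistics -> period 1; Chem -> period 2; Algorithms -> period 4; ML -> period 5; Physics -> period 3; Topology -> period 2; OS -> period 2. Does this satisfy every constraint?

Invalid. The ML session must be before the Topology session.

OS is a prerequisite for Algorithms this term — holds.
The ML session must be before the Topology session — violated.
Topology can't start before period 4 — violated.
The deadline for OS is period 2 — holds.
Chem is due by period 4 — holds.
Statistics is a prerequisite for OS this term — holds.
The OS session must be before the Physics session — holds.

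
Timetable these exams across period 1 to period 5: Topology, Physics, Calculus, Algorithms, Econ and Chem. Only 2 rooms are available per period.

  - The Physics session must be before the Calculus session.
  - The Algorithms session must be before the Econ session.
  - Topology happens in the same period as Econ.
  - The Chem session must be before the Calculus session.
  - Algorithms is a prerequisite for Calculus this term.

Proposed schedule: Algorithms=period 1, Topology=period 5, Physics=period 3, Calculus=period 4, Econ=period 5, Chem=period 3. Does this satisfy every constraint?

Valid

Topology happens in the same period as Econ — holds.
The Chem session must be before the Calculus session — holds.
The Algorithms session must be before the Econ session — holds.
The Physics session must be before the Calculus session — holds.
Algorithms is a prerequisite for Calculus this term — holds.
Only 2 rooms are available per period — holds.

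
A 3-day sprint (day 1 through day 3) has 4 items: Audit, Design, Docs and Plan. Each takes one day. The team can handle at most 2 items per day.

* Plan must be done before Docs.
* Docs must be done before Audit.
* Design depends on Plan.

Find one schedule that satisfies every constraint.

Design -> day 2; Plan -> day 1; Audit -> day 3; Docs -> day 2

Checking: Plan(day 1) before Docs(day 2); Docs(day 2) before Audit(day 3); Plan(day 1) before Design(day 2); max 2 per day (cap 2).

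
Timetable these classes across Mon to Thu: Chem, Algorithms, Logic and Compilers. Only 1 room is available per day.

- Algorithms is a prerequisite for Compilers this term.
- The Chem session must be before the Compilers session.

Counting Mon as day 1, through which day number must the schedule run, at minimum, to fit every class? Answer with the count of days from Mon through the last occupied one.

4 days

The precedence chain requires at least 2 distinct days.
With at most 1 per day and 4 classes, at least 4 days are needed.
4 works (last occupied day: Thu): for example Chem in Mon; Compilers in Wed; Logic in Thu; Algorithms in Tue.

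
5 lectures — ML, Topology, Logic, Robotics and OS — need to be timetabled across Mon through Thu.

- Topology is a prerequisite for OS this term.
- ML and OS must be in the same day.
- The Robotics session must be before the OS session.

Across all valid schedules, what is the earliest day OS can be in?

Precedence pushes OS to at least Tue.
OS at Tue is achievable: ML=Tue, Topology=Mon, Logic=Mon, OS=Tue, Robotics=Mon.

Tue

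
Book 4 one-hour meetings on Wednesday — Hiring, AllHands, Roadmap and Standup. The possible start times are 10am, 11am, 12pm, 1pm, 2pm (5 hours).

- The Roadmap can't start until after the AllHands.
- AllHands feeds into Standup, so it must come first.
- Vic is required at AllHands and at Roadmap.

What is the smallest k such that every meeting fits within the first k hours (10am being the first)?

The precedence chain requires at least 2 distinct hours.
2 works (last occupied hour: 11am): for example AllHands -> 10am; Standup -> 11am; Hiring -> 10am; Roadmap -> 11am.

2 hours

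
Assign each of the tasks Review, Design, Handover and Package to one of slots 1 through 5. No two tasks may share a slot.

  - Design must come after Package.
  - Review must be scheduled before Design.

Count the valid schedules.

40

Splitting on Review: it can be 1 (12), 2 (12), 3 (10), 4 (6). Listing each branch's schedules as (Design, Handover, Package):
Review=1: (3,4,2) (3,5,2) (4,2,3) (4,3,2) (4,5,2) (4,5,3) (5,2,3) (5,2,4) (5,3,2) (5,3,4) (5,4,2) (5,4,3) — 12.
Review=2: (3,4,1) (3,5,1) (4,1,3) (4,3,1) (4,5,1) (4,5,3) (5,1,3) (5,1,4) (5,3,1) (5,3,4) (5,4,1) (5,4,3) — 12.
Review=3: (4,1,2) (4,2,1) (4,5,1) (4,5,2) (5,1,2) (5,1,4) (5,2,1) (5,2,4) (5,4,1) (5,4,2) — 10.
Review=4: (5,1,2) (5,1,3) (5,2,1) (5,2,3) (5,3,1) (5,3,2) — 6.
Summing: 12 + 12 + 10 + 6 = 40.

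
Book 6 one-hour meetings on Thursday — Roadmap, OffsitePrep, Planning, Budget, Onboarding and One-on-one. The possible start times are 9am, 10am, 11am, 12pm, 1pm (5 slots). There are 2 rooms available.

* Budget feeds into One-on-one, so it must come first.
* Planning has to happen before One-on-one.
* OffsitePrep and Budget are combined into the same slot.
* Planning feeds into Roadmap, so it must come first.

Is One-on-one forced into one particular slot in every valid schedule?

No

One-on-one can be 11am (e.g. Planning -> 9am, Budget -> 10am, Onboarding -> 9am, One-on-one -> 11am, Roadmap -> 11am, OffsitePrep -> 10am) or 12pm (e.g. Roadmap=10am, OffsitePrep=11am, Planning=9am, Onboarding=9am, One-on-one=12pm, Budget=11am).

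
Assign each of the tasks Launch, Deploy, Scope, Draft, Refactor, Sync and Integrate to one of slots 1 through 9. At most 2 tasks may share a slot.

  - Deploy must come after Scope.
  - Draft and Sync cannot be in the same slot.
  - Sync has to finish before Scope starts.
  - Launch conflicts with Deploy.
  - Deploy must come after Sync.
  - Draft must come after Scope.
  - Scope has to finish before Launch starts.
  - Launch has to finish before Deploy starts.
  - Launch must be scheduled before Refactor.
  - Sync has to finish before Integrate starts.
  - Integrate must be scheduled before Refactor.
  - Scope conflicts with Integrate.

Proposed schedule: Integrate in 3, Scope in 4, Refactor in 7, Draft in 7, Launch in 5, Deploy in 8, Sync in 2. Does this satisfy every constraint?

Integrate must be scheduled before Refactor — holds.
Scope conflicts with Integrate — holds.
Launch has to finish before Deploy starts — holds.
Launch conflicts with Deploy — holds.
Deploy must come after Scope — holds.
Scope has to finish before Launch starts — holds.
Draft and Sync cannot be in the same slot — holds.
Sync has to finish before Integrate starts — holds.
Launch must be scheduled before Refactor — holds.
Draft must come after Scope — holds.
At most 2 tasks may share a slot — holds.
Deploy must come after Sync — holds.
Sync has to finish before Scope starts — holds.

Yes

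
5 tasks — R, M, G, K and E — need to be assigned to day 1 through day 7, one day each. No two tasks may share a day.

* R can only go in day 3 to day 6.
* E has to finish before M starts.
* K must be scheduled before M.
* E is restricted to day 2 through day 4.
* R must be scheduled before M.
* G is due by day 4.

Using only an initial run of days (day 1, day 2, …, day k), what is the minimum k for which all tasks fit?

5

The precedence chain requires at least 2 distinct days.
With at most 1 per day and 5 tasks, at least 5 days are needed.
Propagating the time windows through the other constraints, M can't land before day 4, so the schedule must run through at least day 4.
5 works (last occupied day: day 5): for example R=day 3; E=day 2; M=day 5; K=day 4; G=day 1.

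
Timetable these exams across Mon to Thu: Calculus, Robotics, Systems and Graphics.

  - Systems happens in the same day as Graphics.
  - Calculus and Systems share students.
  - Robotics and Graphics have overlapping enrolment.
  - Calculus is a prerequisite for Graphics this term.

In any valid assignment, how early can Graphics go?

Tue

Precedence pushes Graphics to at least Tue.
Graphics at Tue is achievable: Systems in Tue, Calculus in Mon, Robotics in Mon, Graphics in Tue.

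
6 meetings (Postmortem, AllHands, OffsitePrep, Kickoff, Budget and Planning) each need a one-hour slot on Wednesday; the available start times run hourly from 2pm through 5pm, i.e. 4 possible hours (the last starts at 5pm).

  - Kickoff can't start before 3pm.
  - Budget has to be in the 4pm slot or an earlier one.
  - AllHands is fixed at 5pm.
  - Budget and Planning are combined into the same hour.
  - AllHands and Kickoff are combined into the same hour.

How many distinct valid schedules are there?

48

Splitting on Postmortem: it can be 2pm (12), 3pm (12), 4pm (12), 5pm (12). Listing each branch's schedules as (AllHands, OffsitePrep, Kickoff, Budget, Planning):
Postmortem=2pm: (5pm,2pm,5pm,2pm,2pm) (5pm,2pm,5pm,3pm,3pm) (5pm,2pm,5pm,4pm,4pm) (5pm,3pm,5pm,2pm,2pm) (5pm,3pm,5pm,3pm,3pm) (5pm,3pm,5pm,4pm,4pm) (5pm,4pm,5pm,2pm,2pm) (5pm,4pm,5pm,3pm,3pm) (5pm,4pm,5pm,4pm,4pm) (5pm,5pm,5pm,2pm,2pm) (5pm,5pm,5pm,3pm,3pm) (5pm,5pm,5pm,4pm,4pm) — 12.
Postmortem=3pm: (5pm,2pm,5pm,2pm,2pm) (5pm,2pm,5pm,3pm,3pm) (5pm,2pm,5pm,4pm,4pm) (5pm,3pm,5pm,2pm,2pm) (5pm,3pm,5pm,3pm,3pm) (5pm,3pm,5pm,4pm,4pm) (5pm,4pm,5pm,2pm,2pm) (5pm,4pm,5pm,3pm,3pm) (5pm,4pm,5pm,4pm,4pm) (5pm,5pm,5pm,2pm,2pm) (5pm,5pm,5pm,3pm,3pm) (5pm,5pm,5pm,4pm,4pm) — 12.
Postmortem=4pm: (5pm,2pm,5pm,2pm,2pm) (5pm,2pm,5pm,3pm,3pm) (5pm,2pm,5pm,4pm,4pm) (5pm,3pm,5pm,2pm,2pm) (5pm,3pm,5pm,3pm,3pm) (5pm,3pm,5pm,4pm,4pm) (5pm,4pm,5pm,2pm,2pm) (5pm,4pm,5pm,3pm,3pm) (5pm,4pm,5pm,4pm,4pm) (5pm,5pm,5pm,2pm,2pm) (5pm,5pm,5pm,3pm,3pm) (5pm,5pm,5pm,4pm,4pm) — 12.
Postmortem=5pm: (5pm,2pm,5pm,2pm,2pm) (5pm,2pm,5pm,3pm,3pm) (5pm,2pm,5pm,4pm,4pm) (5pm,3pm,5pm,2pm,2pm) (5pm,3pm,5pm,3pm,3pm) (5pm,3pm,5pm,4pm,4pm) (5pm,4pm,5pm,2pm,2pm) (5pm,4pm,5pm,3pm,3pm) (5pm,4pm,5pm,4pm,4pm) (5pm,5pm,5pm,2pm,2pm) (5pm,5pm,5pm,3pm,3pm) (5pm,5pm,5pm,4pm,4pm) — 12.
Summing: 12 + 12 + 12 + 12 = 48.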